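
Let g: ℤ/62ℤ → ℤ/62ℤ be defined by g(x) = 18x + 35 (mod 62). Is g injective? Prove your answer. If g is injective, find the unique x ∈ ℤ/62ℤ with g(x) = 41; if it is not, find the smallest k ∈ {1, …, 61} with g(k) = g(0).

31

Recall that injectivity means: for all x_1, x_2 in the domain, g(x_1) = g(x_2) implies x_1 = x_2.
We have gcd(18, 62) = 2 > 1. Taking x_1 = 0 and x_2 = 31: g(0) = 35 and g(31) = 18·31 + 35 = 593 ≡ 35 (mod 62).
So g(0) = g(31) while 0 ≠ 31, therefore g is not injective.
Since g is not injective, we find the least positive k with g(k) = g(0): this means 18k ≡ 0 (mod 62), i.e. 62 ∣ 18k. Since gcd(18, 62) = 2, dividing through by 2 this holds exactly when 31 ∣ 9k, and as gcd(9, 31) = 1, exactly when 31 ∣ k.
The smallest positive such k is 31.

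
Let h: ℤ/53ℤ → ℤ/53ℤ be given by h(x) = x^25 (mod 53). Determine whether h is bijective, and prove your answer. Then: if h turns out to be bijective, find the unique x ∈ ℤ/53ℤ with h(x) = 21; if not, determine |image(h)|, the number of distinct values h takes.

Since 53 is prime, the nonzero elements of ℤ/53ℤ form a cyclic group of order 52.
As gcd(25, 52) = 1, raising to the 25th power is a bijection on this group: if s^25 ≡ t^25 then (st^{−1})^25 = 1, and the only element of order dividing gcd(25, 52) = 1 is 1, so s = t.
With h(0) = 0 this makes h injective on all of ℤ/53ℤ, hence bijective (finite equal-size domain and codomain). In particular h is bijective.
Since h is bijective, we find the preimage of 21. The inverse of x ↦ x^25 on (ℤ/53ℤ)^× is x ↦ x^25, because 25·25 = 625 = 12·52 + 1 ≡ 1 (mod 52) and x^{52} = 1 for x ≠ 0 (Fermat). So h⁻¹(21) = 21^25 mod 53.
Repeated squaring mod 53: 21^1 ≡ 21, 21^2 ≡ 21² = 441 ≡ 17, 21^4 ≡ 17² = 289 ≡ 24, 21^8 ≡ 24² = 576 ≡ 46, 21^16 ≡ 46² = 2116 ≡ 49. Since 25 = 16 + 8 + 1, 21^25 ≡ 49·46·21: 49·46 = 2254 ≡ 28, then 28·21 = 588 ≡ 5. So 21^25 ≡ 5 (mod 53).
Hence h⁻¹(21) = 5.

5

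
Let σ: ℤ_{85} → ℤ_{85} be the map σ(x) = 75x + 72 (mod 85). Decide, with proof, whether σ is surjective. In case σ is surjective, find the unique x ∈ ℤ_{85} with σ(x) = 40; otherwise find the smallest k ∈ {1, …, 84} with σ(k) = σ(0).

17

Since gcd(75, 85) = 5, we have 75x ≡ 0 (mod 5) for all x, so σ(x) ≡ 2 (mod 5).
But 0 ≢ 2 (mod 5), so 0 ∈ ℤ_{85} has no preimage. Therefore σ is not surjective.
Since σ is not surjective, we find the least positive k with σ(k) = σ(0): this means 75k ≡ 0 (mod 85), i.e. 85 ∣ 75k. Since gcd(75, 85) = 5, dividing through by 5 this holds exactly when 17 ∣ 15k, and as gcd(15, 17) = 1, exactly when 17 ∣ k.
The smallest positive such k is 17.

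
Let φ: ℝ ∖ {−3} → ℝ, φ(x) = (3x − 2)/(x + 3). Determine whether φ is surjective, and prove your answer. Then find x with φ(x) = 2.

8

If φ(x) = 3, cross-multiplying gives 1(3x − 2) = 3(x + 3), which simplifies to −2 = 9 — false.  So 3 has no preimage and φ is not surjective.
Solving φ(x) = 2: cross-multiplying gives 3x − 2 = 2(x + 3), which rearranges to 1x = 8, so x = 8.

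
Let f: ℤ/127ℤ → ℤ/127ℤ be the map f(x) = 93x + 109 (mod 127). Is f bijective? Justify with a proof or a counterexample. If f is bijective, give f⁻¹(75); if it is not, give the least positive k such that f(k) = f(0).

1

Suppose f(u) = f(v) in ℤ/127ℤ. Then 93u + 109 ≡ 93v + 109 (mod 127), thus 93(u − v) ≡ 0 (mod 127).
Since gcd(93, 127) = 1, 93 is invertible modulo 127, therefore u − v ≡ 0 (mod 127), i.e. u = v.
We now compute 93⁻¹ mod 127 explicitly. Euclid's algorithm: 127 = 1·93 + 34, 93 = 2·34 + 25, 34 = 1·25 + 9, 25 = 2·9 + 7, 9 = 1·7 + 2, 7 = 3·2 + 1; back-substituting gives 1 = 56·93 − 41·127, so 93⁻¹ ≡ 56 (mod 127).
For any y ∈ ℤ/127ℤ, x = 56(y − 109) mod 127 satisfies f(x) = 93·56(y − 109) + 109 ≡ y (since 93·56 ≡ 1 mod 127). So every y has a preimage.
So f is bijective.
Since f is bijective, we find f⁻¹(75): we need 93x ≡ 75 − 109 ≡ 93 (mod 127). Using 93⁻¹ = 56: x ≡ 56·93 = 5208 = 41·127 + 1, so x = 1.
Check: f(1) = 93·1 + 109 = 202 = 1·127 + 75 ≡ 75 (mod 127).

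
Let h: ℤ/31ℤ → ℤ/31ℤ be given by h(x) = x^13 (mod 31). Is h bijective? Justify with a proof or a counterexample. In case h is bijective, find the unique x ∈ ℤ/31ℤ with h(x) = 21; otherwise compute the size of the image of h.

11

Since 31 is prime, the nonzero elements of ℤ/31ℤ form a cyclic group of order 30.
As gcd(13, 30) = 1, raising to the 13th power is a bijection on this group: if x_1^13 ≡ x_2^13 then (x_1x_2^{−1})^13 = 1, and the only element of order dividing gcd(13, 30) = 1 is 1, so x_1 = x_2.
With h(0) = 0 this makes h injective on all of ℤ/31ℤ, hence bijective (finite equal-size domain and codomain). In particular h is bijective.
Since h is bijective, we find the preimage of 21. The inverse of x ↦ x^13 on (ℤ/31ℤ)^× is x ↦ x^7, because 13·7 = 91 = 3·30 + 1 ≡ 1 (mod 30) and x^{30} = 1 for x ≠ 0 (Fermat). So h⁻¹(21) = 21^7 mod 31.
Repeated squaring mod 31: 21^1 ≡ 21, 21^2 ≡ 21² = 441 ≡ 7, 21^4 ≡ 7² = 49 ≡ 18. Since 7 = 4 + 2 + 1, 21^7 ≡ 18·7·21: 18·7 = 126 ≡ 2, then 2·21 = 42 ≡ 11. So 21^7 ≡ 11 (mod 31).
Hence h⁻¹(21) = 11.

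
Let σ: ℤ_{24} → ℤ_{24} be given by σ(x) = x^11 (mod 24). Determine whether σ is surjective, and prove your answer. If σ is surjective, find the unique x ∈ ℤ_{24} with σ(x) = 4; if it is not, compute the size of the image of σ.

σ(0) = 0^11 = 0.
σ(6): Repeated squaring mod 24: 6^1 ≡ 6, 6^2 ≡ 6² = 36 ≡ 12, 6^4 ≡ 12² = 144 ≡ 0, 6^8 ≡ 0² = 0. Since 11 = 8 + 2 + 1, 6^11 ≡ 0·12·6: 0·12 = 0, then 0·6 = 0. So 6^11 ≡ 0 (mod 24).
So σ(0) = σ(6) = 0 while 0 ≠ 6, so σ is not injective.
A non-injective map from the 24-element set ℤ_{24} to itself takes at most 23 distinct values, so it cannot be surjective. Hence σ is not surjective.
Since σ is not surjective, we determine |image(σ)|. Computing x^11 mod 24 for each x (by repeated squaring, reducing mod 24 at every step), the values σ(0), σ(1), …, σ(23) are: 0, 1, 8, 3, 16, 5, 0, 7, 8, 9, 16, 11, 0, 13, 8, 15, 16, 17, 0, 19, 8, 21, 16, 23.
The distinct values are {0, 1, 3, 5, 7, 8, 9, 11, 13, 15, 16, 17, 19, 21, 23}; there are 15 of them.

15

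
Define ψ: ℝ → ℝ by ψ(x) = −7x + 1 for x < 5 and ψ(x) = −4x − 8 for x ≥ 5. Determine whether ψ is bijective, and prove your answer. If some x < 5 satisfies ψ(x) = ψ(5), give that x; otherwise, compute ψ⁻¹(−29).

29/7

Both pieces are strictly decreasing (slopes −7 and −4), so each is injective on its own interval.
The left piece maps (−∞, 5) onto (−34, ∞); the right piece maps [5, ∞) onto (−∞, −28].
These images overlap. In particular ψ(5) = −28 (right piece), and solving −7x + 1 = −28 on the left piece gives x = 29/7 < 5.
So ψ(29/7) = ψ(5) with 29/7 ≠ 5, and ψ is not injective, hence not bijective. This x = 29/7 is the requested value below 5.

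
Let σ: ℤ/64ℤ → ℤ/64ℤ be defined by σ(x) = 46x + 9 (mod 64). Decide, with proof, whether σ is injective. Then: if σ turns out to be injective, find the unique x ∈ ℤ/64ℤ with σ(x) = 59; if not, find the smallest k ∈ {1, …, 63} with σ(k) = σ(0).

32

Recall that σ is injective when σ(x_1) = σ(x_2) forces x_1 = x_2.
We have gcd(46, 64) = 2 > 1. Taking x_1 = 0 and x_2 = 32: σ(0) = 9 and σ(32) = 46·32 + 9 = 1481 ≡ 9 (mod 64).
So σ(0) = σ(32) while 0 ≠ 32, hence σ is not injective.
Since σ is not injective, we find the least positive k with σ(k) = σ(0): this means 46k ≡ 0 (mod 64), i.e. 64 ∣ 46k. Since gcd(46, 64) = 2, dividing through by 2 this holds exactly when 32 ∣ 23k, and as gcd(23, 32) = 1, exactly when 32 ∣ k.
The smallest positive such k is 32.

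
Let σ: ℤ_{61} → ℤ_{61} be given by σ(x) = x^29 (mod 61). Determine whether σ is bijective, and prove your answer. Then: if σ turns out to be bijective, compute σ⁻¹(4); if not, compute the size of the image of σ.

46

Since 61 is prime, the nonzero elements of ℤ_{61} form a cyclic group of order 60.
As gcd(29, 60) = 1, raising to the 29th power is a bijection on this group: if x_1^29 ≡ x_2^29 then (x_1x_2^{−1})^29 = 1, and the only element of order dividing gcd(29, 60) = 1 is 1, so x_1 = x_2.
With σ(0) = 0 this makes σ injective on all of ℤ_{61}, hence bijective (finite equal-size domain and codomain). In particular σ is bijective.
Since σ is bijective, we find the preimage of 4. The inverse of x ↦ x^29 on (ℤ_{61})^× is x ↦ x^29, because 29·29 = 841 = 14·60 + 1 ≡ 1 (mod 60) and x^{60} = 1 for x ≠ 0 (Fermat). So σ⁻¹(4) = 4^29 mod 61.
Repeated squaring mod 61: 4^1 ≡ 4, 4^2 ≡ 4² = 16, 4^4 ≡ 16² = 256 ≡ 12, 4^8 ≡ 12² = 144 ≡ 22, 4^16 ≡ 22² = 484 ≡ 57. Since 29 = 16 + 8 + 4 + 1, 4^29 ≡ 57·22·12·4: 57·22 = 1254 ≡ 34, then 34·12 = 408 ≡ 42, then 42·4 = 168 ≡ 46. So 4^29 ≡ 46 (mod 61).
Hence σ⁻¹(4) = 46.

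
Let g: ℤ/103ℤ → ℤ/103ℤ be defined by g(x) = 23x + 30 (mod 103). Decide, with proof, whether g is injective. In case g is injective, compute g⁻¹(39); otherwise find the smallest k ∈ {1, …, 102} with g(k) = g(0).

Recall that injectivity means: for all u, v in the domain, g(u) = g(v) implies u = v.
If g(u) = g(v), then 23u ≡ 23v (mod 103). Because gcd(23, 103) = 1, we may cancel 23 to get u ≡ v (mod 103).
Thus g is injective.
We now compute 23⁻¹ mod 103 explicitly. Euclid's algorithm: 103 = 4·23 + 11, 23 = 2·11 + 1; back-substituting gives 1 = 9·23 − 2·103, so 23⁻¹ ≡ 9 (mod 103).
Since g is injective, we find g⁻¹(39): we need 23x ≡ 39 − 30 ≡ 9 (mod 103). Using 23⁻¹ = 9: x ≡ 9·9 = 81, so x = 81.
Check: g(81) = 23·81 + 30 = 1893 = 18·103 + 39 ≡ 39 (mod 103).

81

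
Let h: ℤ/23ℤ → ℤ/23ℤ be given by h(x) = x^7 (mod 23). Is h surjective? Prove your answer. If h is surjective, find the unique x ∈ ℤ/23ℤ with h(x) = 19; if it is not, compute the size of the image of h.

Since 23 is prime, the nonzero elements of ℤ/23ℤ form a cyclic group of order 22.
As gcd(7, 22) = 1, raising to the 7th power is a bijection on this group: if a^7 ≡ b^7 then (ab^{−1})^7 = 1, and the only element of order dividing gcd(7, 22) = 1 is 1, so a = b.
With h(0) = 0 this makes h injective on all of ℤ/23ℤ, hence bijective (finite equal-size domain and codomain). In particular h is surjective.
Since h is surjective, we find the preimage of 19. The inverse of x ↦ x^7 on (ℤ/23ℤ)^× is x ↦ x^19, because 7·19 = 133 = 6·22 + 1 ≡ 1 (mod 22) and x^{22} = 1 for x ≠ 0 (Fermat). So h⁻¹(19) = 19^19 mod 23.
Repeated squaring mod 23: 19^1 ≡ 19, 19^2 ≡ 19² = 361 ≡ 16, 19^4 ≡ 16² = 256 ≡ 3, 19^8 ≡ 3² = 9, 19^16 ≡ 9² = 81 ≡ 12. Since 19 = 16 + 2 + 1, 19^19 ≡ 12·16·19: 12·16 = 192 ≡ 8, then 8·19 = 152 ≡ 14. So 19^19 ≡ 14 (mod 23).
Hence h⁻¹(19) = 14.

14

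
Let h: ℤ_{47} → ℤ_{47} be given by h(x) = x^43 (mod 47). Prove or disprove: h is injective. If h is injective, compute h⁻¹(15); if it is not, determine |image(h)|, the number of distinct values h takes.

30

Since 47 is prime, the nonzero elements of ℤ_{47} form a cyclic group of order 46.
As gcd(43, 46) = 1, raising to the 43rd power is a bijection on this group: if x_1^43 ≡ x_2^43 then (x_1x_2^{−1})^43 = 1, and the only element of order dividing gcd(43, 46) = 1 is 1, so x_1 = x_2.
With h(0) = 0 this makes h injective on all of ℤ_{47}, hence bijective (finite equal-size domain and codomain). In particular h is injective.
Since h is injective, we find the preimage of 15. The inverse of x ↦ x^43 on (ℤ_{47})^× is x ↦ x^15, because 43·15 = 645 = 14·46 + 1 ≡ 1 (mod 46) and x^{46} = 1 for x ≠ 0 (Fermat). So h⁻¹(15) = 15^15 mod 47.
Repeated squaring mod 47: 15^1 ≡ 15, 15^2 ≡ 15² = 225 ≡ 37, 15^4 ≡ 37² = 1369 ≡ 6, 15^8 ≡ 6² = 36. Since 15 = 8 + 4 + 2 + 1, 15^15 ≡ 36·6·37·15: 36·6 = 216 ≡ 28, then 28·37 = 1036 ≡ 2, then 2·15 = 30. So 15^15 ≡ 30 (mod 47).
Hence h⁻¹(15) = 30.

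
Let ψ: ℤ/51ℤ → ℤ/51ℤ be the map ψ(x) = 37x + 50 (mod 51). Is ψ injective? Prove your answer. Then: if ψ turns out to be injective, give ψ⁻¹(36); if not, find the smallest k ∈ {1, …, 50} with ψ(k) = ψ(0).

Recall: injectivity means: for all a, b in the domain, ψ(a) = ψ(b) implies a = b.
Suppose ψ(a) = ψ(b) in ℤ/51ℤ. Then 37a + 50 ≡ 37b + 50 (mod 51), therefore 37(a − b) ≡ 0 (mod 51).
Since gcd(37, 51) = 1, 37 is invertible modulo 51, so a − b ≡ 0 (mod 51), i.e. a = b.
Hence ψ is injective.
We now compute 37⁻¹ mod 51 explicitly. Euclid's algorithm: 51 = 1·37 + 14, 37 = 2·14 + 9, 14 = 1·9 + 5, 9 = 1·5 + 4, 5 = 1·4 + 1; back-substituting gives 1 = 40·37 − 29·51, so 37⁻¹ ≡ 40 (mod 51).
Since ψ is injective, we compute ψ⁻¹(36): solve 37x + 50 ≡ 36 (mod 51), i.e. 37x ≡ 37 (mod 51).
Multiplying by 37⁻¹ = 40 gives x ≡ 40·37 = 1480 = 29·51 + 1 ≡ 1 (mod 51).
Check: ψ(1) = 37·1 + 50 = 87 = 1·51 + 36 ≡ 36 (mod 51).

1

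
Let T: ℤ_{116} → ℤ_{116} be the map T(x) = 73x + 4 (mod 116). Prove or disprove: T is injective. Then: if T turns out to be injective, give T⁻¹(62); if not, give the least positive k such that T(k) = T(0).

Recall: injectivity means: for all x_1, x_2 in the domain, T(x_1) = T(x_2) implies x_1 = x_2.
If T(x_1) = T(x_2), then 73x_1 ≡ 73x_2 (mod 116). Because gcd(73, 116) = 1, we may cancel 73 to get x_1 ≡ x_2 (mod 116).
So T is injective.
We now compute 73⁻¹ mod 116 explicitly. Euclid's algorithm: 116 = 1·73 + 43, 73 = 1·43 + 30, 43 = 1·30 + 13, 30 = 2·13 + 4, 13 = 3·4 + 1; back-substituting gives 1 = 89·73 − 56·116, so 73⁻¹ ≡ 89 (mod 116).
Since T is injective, we compute T⁻¹(62): solve 73x + 4 ≡ 62 (mod 116), i.e. 73x ≡ 58 (mod 116).
Multiplying by 73⁻¹ = 89 gives x ≡ 89·58 = 5162 = 44·116 + 58 ≡ 58 (mod 116).
Check: T(58) = 73·58 + 4 = 4238 = 36·116 + 62 ≡ 62 (mod 116).

58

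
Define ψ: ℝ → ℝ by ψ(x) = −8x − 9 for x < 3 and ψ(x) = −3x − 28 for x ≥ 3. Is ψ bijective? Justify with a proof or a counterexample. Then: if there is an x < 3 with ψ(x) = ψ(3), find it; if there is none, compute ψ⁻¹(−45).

Both pieces are strictly decreasing (slopes −8 and −3), so each is injective on its own interval.
The left piece maps (−∞, 3) onto (−33, ∞); the right piece maps [3, ∞) onto (−∞, −37].
The images leave a gap (−33 has no preimage), so ψ is not surjective, hence not bijective.
Because the two images are disjoint, no x < 3 has ψ(x) = ψ(3), so we compute ψ⁻¹(−45): −45 lies in (−∞, −37], so solve −3x − 28 = −45: x = (−45 + 28)/(−3) = 17/3.

17/3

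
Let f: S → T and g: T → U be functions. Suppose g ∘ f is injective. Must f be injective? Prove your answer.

Suppose f(x_1) = f(x_2). Applying g: (g ∘ f)(x_1) = (g ∘ f)(x_2). Since g ∘ f is injective, x_1 = x_2. Hence f is injective.

injective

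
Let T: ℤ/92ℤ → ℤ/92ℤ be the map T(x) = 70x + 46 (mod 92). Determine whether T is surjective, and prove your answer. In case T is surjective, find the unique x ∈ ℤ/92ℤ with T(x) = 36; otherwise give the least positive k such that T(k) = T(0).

Since gcd(70, 92) = 2, we have 70x ≡ 0 (mod 2) for all x, so T(x) ≡ 0 (mod 2).
But 1 ≢ 0 (mod 2), so 1 ∈ ℤ/92ℤ has no preimage. Hence T is not surjective.
Since T is not surjective, we find the least positive k with T(k) = T(0): this means 70k ≡ 0 (mod 92), i.e. 92 ∣ 70k. Since gcd(70, 92) = 2, dividing through by 2 this holds exactly when 46 ∣ 35k, and as gcd(35, 46) = 1, exactly when 46 ∣ k.
The smallest positive such k is 46.

46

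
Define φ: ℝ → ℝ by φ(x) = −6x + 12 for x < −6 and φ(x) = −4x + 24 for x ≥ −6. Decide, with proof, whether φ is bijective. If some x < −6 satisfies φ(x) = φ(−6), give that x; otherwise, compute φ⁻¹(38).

Both pieces are strictly decreasing (slopes −6 and −4), so each is injective on its own interval.
The left piece maps (−∞, −6) onto (48, ∞); the right piece maps [−6, ∞) onto (−∞, 48].
Since 48 = 48, the images partition ℝ: φ is injective and surjective, hence bijective.
Because the two images are disjoint, no x < −6 has φ(x) = φ(−6), so we compute φ⁻¹(38): 38 lies in (−∞, 48], so solve −4x + 24 = 38: x = (38 − 24)/(−4) = −7/2.

-7/2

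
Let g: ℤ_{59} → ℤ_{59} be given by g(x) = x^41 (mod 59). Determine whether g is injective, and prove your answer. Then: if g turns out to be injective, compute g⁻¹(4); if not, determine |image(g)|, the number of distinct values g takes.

27

Since 59 is prime, the nonzero elements of ℤ_{59} form a cyclic group of order 58.
As gcd(41, 58) = 1, raising to the 41st power is a bijection on this group: if s^41 ≡ t^41 then (st^{−1})^41 = 1, and the only element of order dividing gcd(41, 58) = 1 is 1, so s = t.
With g(0) = 0 this makes g injective on all of ℤ_{59}, hence bijective (finite equal-size domain and codomain). In particular g is injective.
Since g is injective, we find the preimage of 4. The inverse of x ↦ x^41 on (ℤ_{59})^× is x ↦ x^17, because 41·17 = 697 = 12·58 + 1 ≡ 1 (mod 58) and x^{58} = 1 for x ≠ 0 (Fermat). So g⁻¹(4) = 4^17 mod 59.
Repeated squaring mod 59: 4^1 ≡ 4, 4^2 ≡ 4² = 16, 4^4 ≡ 16² = 256 ≡ 20, 4^8 ≡ 20² = 400 ≡ 46, 4^16 ≡ 46² = 2116 ≡ 51. Since 17 = 16 + 1, 4^17 ≡ 51·4: 51·4 = 204 ≡ 27. So 4^17 ≡ 27 (mod 59).
Hence g⁻¹(4) = 27.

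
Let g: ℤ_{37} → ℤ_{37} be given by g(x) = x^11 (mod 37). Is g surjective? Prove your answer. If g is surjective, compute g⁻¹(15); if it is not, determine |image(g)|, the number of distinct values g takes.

Since 37 is prime, the nonzero elements of ℤ_{37} form a cyclic group of order 36.
As gcd(11, 36) = 1, raising to the 11th power is a bijection on this group: if u^11 ≡ v^11 then (uv^{−1})^11 = 1, and the only element of order dividing gcd(11, 36) = 1 is 1, so u = v.
With g(0) = 0 this makes g injective on all of ℤ_{37}, hence bijective (finite equal-size domain and codomain). In particular g is surjective.
Since g is surjective, we find the preimage of 15. The inverse of x ↦ x^11 on (ℤ_{37})^× is x ↦ x^23, because 11·23 = 253 = 7·36 + 1 ≡ 1 (mod 36) and x^{36} = 1 for x ≠ 0 (Fermat). So g⁻¹(15) = 15^23 mod 37.
Repeated squaring mod 37: 15^1 ≡ 15, 15^2 ≡ 15² = 225 ≡ 3, 15^4 ≡ 3² = 9, 15^8 ≡ 9² = 81 ≡ 7, 15^16 ≡ 7² = 49 ≡ 12. Since 23 = 16 + 4 + 2 + 1, 15^23 ≡ 12·9·3·15: 12·9 = 108 ≡ 34, then 34·3 = 102 ≡ 28, then 28·15 = 420 ≡ 13. So 15^23 ≡ 13 (mod 37).
Hence g⁻¹(15) = 13.

13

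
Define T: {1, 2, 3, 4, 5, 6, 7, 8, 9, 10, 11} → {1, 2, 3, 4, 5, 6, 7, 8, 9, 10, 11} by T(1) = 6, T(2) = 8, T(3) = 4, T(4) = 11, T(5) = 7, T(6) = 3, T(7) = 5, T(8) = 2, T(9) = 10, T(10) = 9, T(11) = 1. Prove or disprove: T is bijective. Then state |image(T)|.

11

The values 6, 8, 4, 11, 7, 3, 5, 2, 10, 9, 1 are a permutation of {1, 2, 3, 4, 5, 6, 7, 8, 9, 10, 11}: each element appears exactly once.
So T is injective and surjective, hence bijective.
The image of T is {1, 2, 3, 4, 5, 6, 7, 8, 9, 10, 11}, which has 11 elements.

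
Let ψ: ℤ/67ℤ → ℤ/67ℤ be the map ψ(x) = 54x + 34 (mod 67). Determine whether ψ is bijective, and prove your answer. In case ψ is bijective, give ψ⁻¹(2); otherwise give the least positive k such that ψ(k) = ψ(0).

Recall that ψ is injective if ψ(s) = ψ(t) implies s = t.
Suppose ψ(s) = ψ(t) in ℤ/67ℤ. Then 54s + 34 ≡ 54t + 34 (mod 67), thus 54(s − t) ≡ 0 (mod 67).
Since gcd(54, 67) = 1, 54 is invertible modulo 67, thus s − t ≡ 0 (mod 67), i.e. s = t.
We now compute 54⁻¹ mod 67 explicitly. Euclid's algorithm: 67 = 1·54 + 13, 54 = 4·13 + 2, 13 = 6·2 + 1; back-substituting gives 1 = 36·54 − 29·67, so 54⁻¹ ≡ 36 (mod 67).
Then y ↦ 36(y − 34) is a two-sided inverse to ψ, so every y ∈ ℤ/67ℤ has a preimage.
Thus ψ is bijective.
Since ψ is bijective, we compute ψ⁻¹(2): solve 54x + 34 ≡ 2 (mod 67), i.e. 54x ≡ 35 (mod 67).
Multiplying by 54⁻¹ = 36 gives x ≡ 36·35 = 1260 = 18·67 + 54 ≡ 54 (mod 67).
Check: ψ(54) = 54·54 + 34 = 2950 = 44·67 + 2 ≡ 2 (mod 67).

54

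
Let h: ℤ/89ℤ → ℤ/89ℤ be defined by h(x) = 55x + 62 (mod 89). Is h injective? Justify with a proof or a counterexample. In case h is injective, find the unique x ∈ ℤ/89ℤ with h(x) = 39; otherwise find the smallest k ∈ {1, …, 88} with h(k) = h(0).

19

Suppose h(x_1) = h(x_2) in ℤ/89ℤ. Then 55x_1 + 62 ≡ 55x_2 + 62 (mod 89), hence 55(x_1 − x_2) ≡ 0 (mod 89).
Since gcd(55, 89) = 1, 55 is invertible modulo 89, so x_1 − x_2 ≡ 0 (mod 89), i.e. x_1 = x_2.
Therefore h is injective.
We now compute 55⁻¹ mod 89 explicitly. Euclid's algorithm: 89 = 1·55 + 34, 55 = 1·34 + 21, 34 = 1·21 + 13, 21 = 1·13 + 8, 13 = 1·8 + 5, 8 = 1·5 + 3, 5 = 1·3 + 2, 3 = 1·2 + 1; back-substituting gives 1 = 34·55 − 21·89, so 55⁻¹ ≡ 34 (mod 89).
Since h is injective, we compute h⁻¹(39): solve 55x + 62 ≡ 39 (mod 89), i.e. 55x ≡ 66 (mod 89).
Multiplying by 55⁻¹ = 34 gives x ≡ 34·66 = 2244 = 25·89 + 19 ≡ 19 (mod 89).
Check: h(19) = 55·19 + 62 = 1107 = 12·89 + 39 ≡ 39 (mod 89).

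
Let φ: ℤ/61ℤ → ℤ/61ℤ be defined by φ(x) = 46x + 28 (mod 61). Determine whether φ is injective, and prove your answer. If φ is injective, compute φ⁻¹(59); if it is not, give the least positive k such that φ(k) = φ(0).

2

Recall: injectivity means: for all x_1, x_2 in the domain, φ(x_1) = φ(x_2) implies x_1 = x_2.
Suppose φ(x_1) = φ(x_2) in ℤ/61ℤ. Then 46x_1 + 28 ≡ 46x_2 + 28 (mod 61), thus 46(x_1 − x_2) ≡ 0 (mod 61).
Since gcd(46, 61) = 1, 46 is invertible modulo 61, therefore x_1 − x_2 ≡ 0 (mod 61), i.e. x_1 = x_2.
So φ is injective.
We now compute 46⁻¹ mod 61 explicitly. Euclid's algorithm: 61 = 1·46 + 15, 46 = 3·15 + 1; back-substituting gives 1 = 4·46 − 3·61, so 46⁻¹ ≡ 4 (mod 61).
Since φ is injective, we find φ⁻¹(59): we need 46x ≡ 59 − 28 ≡ 31 (mod 61). Using 46⁻¹ = 4: x ≡ 4·31 = 124 = 2·61 + 2, so x = 2.
Check: φ(2) = 46·2 + 28 = 120 = 1·61 + 59 ≡ 59 (mod 61).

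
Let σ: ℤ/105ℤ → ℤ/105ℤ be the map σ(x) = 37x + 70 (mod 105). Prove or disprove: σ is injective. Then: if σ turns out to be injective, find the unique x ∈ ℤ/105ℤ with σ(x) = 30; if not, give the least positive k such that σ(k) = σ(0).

50

If σ(u) = σ(v), then 37u ≡ 37v (mod 105). Because gcd(37, 105) = 1, we may cancel 37 to get u ≡ v (mod 105).
Therefore σ is injective.
We now compute 37⁻¹ mod 105 explicitly. Euclid's algorithm: 105 = 2·37 + 31, 37 = 1·31 + 6, 31 = 5·6 + 1; back-substituting gives 1 = 88·37 − 31·105, so 37⁻¹ ≡ 88 (mod 105).
Since σ is injective, we find σ⁻¹(30): we need 37x ≡ 30 − 70 ≡ 65 (mod 105). Using 37⁻¹ = 88: x ≡ 88·65 = 5720 = 54·105 + 50, so x = 50.
Check: σ(50) = 37·50 + 70 = 1920 = 18·105 + 30 ≡ 30 (mod 105).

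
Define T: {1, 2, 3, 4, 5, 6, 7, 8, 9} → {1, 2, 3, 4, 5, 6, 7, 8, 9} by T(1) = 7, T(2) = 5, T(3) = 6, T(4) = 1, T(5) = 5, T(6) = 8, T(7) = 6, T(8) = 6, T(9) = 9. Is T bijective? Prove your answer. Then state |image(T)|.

T(2) = 5 = T(5) with 2 ≠ 5, so T is not injective, hence not bijective.
The image of T is {1, 5, 6, 7, 8, 9}, which has 6 elements.

6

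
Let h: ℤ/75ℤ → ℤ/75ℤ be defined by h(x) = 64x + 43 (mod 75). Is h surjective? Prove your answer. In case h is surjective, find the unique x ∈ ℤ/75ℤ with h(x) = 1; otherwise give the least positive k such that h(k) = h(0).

72

Since gcd(64, 75) = 1, 64 is invertible modulo 75. Euclid's algorithm: 75 = 1·64 + 11, 64 = 5·11 + 9, 11 = 1·9 + 2, 9 = 4·2 + 1; back-substituting gives 1 = 34·64 − 29·75, so 64⁻¹ ≡ 34 (mod 75).
For any y ∈ ℤ/75ℤ, x = 34(y − 43) mod 75 satisfies h(x) = 64·34(y − 43) + 43 ≡ y (since 64·34 ≡ 1 mod 75). So every y has a preimage.
Hence h is surjective.
Since h is surjective, we compute h⁻¹(1): solve 64x + 43 ≡ 1 (mod 75), i.e. 64x ≡ 33 (mod 75).
Multiplying by 64⁻¹ = 34 gives x ≡ 34·33 = 1122 = 14·75 + 72 ≡ 72 (mod 75).
Check: h(72) = 64·72 + 43 = 4651 = 62·75 + 1 ≡ 1 (mod 75).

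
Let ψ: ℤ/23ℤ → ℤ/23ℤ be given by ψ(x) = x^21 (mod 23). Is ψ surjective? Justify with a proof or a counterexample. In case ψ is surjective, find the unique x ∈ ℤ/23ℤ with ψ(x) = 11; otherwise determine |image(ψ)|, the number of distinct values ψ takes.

Since 23 is prime, the nonzero elements of ℤ/23ℤ form a cyclic group of order 22.
As gcd(21, 22) = 1, raising to the 21st power is a bijection on this group: if a^21 ≡ b^21 then (ab^{−1})^21 = 1, and the only element of order dividing gcd(21, 22) = 1 is 1, so a = b.
With ψ(0) = 0 this makes ψ injective on all of ℤ/23ℤ, hence bijective (finite equal-size domain and codomain). In particular ψ is surjective.
Since ψ is surjective, we find the preimage of 11. The inverse of x ↦ x^21 on (ℤ/23ℤ)^× is x ↦ x^21, because 21·21 = 441 = 20·22 + 1 ≡ 1 (mod 22) and x^{22} = 1 for x ≠ 0 (Fermat). So ψ⁻¹(11) = 11^21 mod 23.
Repeated squaring mod 23: 11^1 ≡ 11, 11^2 ≡ 11² = 121 ≡ 6, 11^4 ≡ 6² = 36 ≡ 13, 11^8 ≡ 13² = 169 ≡ 8, 11^16 ≡ 8² = 64 ≡ 18. Since 21 = 16 + 4 + 1, 11^21 ≡ 18·13·11: 18·13 = 234 ≡ 4, then 4·11 = 44 ≡ 21. So 11^21 ≡ 21 (mod 23).
Hence ψ⁻¹(11) = 21.

21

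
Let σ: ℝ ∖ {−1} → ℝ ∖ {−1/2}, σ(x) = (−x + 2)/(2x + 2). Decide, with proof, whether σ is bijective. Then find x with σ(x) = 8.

-14/17

Suppose σ(x_1) = σ(x_2). Cross-multiplying: (−x_1 + 2)(2x_2 + 2) = (−x_2 + 2)(2x_1 + 2).
Expanding both sides and cancelling the symmetric terms leaves −6·(x_1 − x_2) = 0. Since −6 ≠ 0, x_1 = x_2. Thus σ is injective.
For any y ≠ −1/2, solving y(2x + 2) = −x + 2 for x gives a well-defined x ≠ −1. So σ is surjective.
Therefore σ is bijective.
Solving σ(x) = 8: cross-multiplying gives −x + 2 = 8(2x + 2), which rearranges to −17x = 14, so x = −14/17.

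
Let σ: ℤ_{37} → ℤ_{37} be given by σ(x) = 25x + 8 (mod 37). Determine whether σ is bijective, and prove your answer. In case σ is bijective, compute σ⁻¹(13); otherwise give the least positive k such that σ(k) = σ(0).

If σ(a) = σ(b), then 25a ≡ 25b (mod 37). Because gcd(25, 37) = 1, we may cancel 25 to get a ≡ b (mod 37).
We now compute 25⁻¹ mod 37 explicitly. Euclid's algorithm: 37 = 1·25 + 12, 25 = 2·12 + 1; back-substituting gives 1 = 3·25 − 2·37, so 25⁻¹ ≡ 3 (mod 37).
For any y ∈ ℤ_{37}, x = 3(y − 8) mod 37 satisfies σ(x) = 25·3(y − 8) + 8 ≡ y (since 25·3 ≡ 1 mod 37). So every y has a preimage.
So σ is bijective.
Since σ is bijective, we find σ⁻¹(13): we need 25x ≡ 13 − 8 ≡ 5 (mod 37). Using 25⁻¹ = 3: x ≡ 3·5 = 15, so x = 15.
Check: σ(15) = 25·15 + 8 = 383 = 10·37 + 13 ≡ 13 (mod 37).

15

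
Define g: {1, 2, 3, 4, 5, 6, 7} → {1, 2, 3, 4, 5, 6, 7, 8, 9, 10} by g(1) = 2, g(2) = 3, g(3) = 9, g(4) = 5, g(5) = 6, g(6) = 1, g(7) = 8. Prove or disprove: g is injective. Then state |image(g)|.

7

The values g(1), …, g(7) are 2, 3, 9, 5, 6, 1, 8 — all distinct.
So g(u) = g(v) only when u = v, and g is injective.
The image of g is {1, 2, 3, 5, 6, 8, 9}, which has 7 elements.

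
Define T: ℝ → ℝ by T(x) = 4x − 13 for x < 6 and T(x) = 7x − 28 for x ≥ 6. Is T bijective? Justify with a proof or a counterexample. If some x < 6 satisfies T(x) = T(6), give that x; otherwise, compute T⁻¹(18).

Both pieces are strictly increasing (slopes 4 and 7), so each is injective on its own interval.
The left piece maps (−∞, 6) onto (−∞, 11); the right piece maps [6, ∞) onto [14, ∞).
The images leave a gap (11 has no preimage), so T is not surjective, hence not bijective.
Because the two images are disjoint, no x < 6 has T(x) = T(6), so we compute T⁻¹(18): 18 lies in [14, ∞), so solve 7x − 28 = 18: x = (18 + 28)/7 = 46/7.

46/7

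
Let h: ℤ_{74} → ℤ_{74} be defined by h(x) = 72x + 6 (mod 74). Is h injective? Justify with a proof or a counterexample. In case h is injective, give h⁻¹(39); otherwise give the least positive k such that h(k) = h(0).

37

We have gcd(72, 74) = 2 > 1. Taking s = 0 and t = 37: h(0) = 6 and h(37) = 72·37 + 6 = 2670 ≡ 6 (mod 74).
So h(0) = h(37) while 0 ≠ 37, hence h is not injective.
Since h is not injective, we find the least positive k with h(k) = h(0): this means 72k ≡ 0 (mod 74), i.e. 74 ∣ 72k. Since gcd(72, 74) = 2, dividing through by 2 this holds exactly when 37 ∣ 36k, and as gcd(36, 37) = 1, exactly when 37 ∣ k.
The smallest positive such k is 37.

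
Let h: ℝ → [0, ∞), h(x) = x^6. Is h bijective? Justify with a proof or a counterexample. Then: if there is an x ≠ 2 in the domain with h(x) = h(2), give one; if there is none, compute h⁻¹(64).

-2

h(2) = 64 = (−2)^6 = h(−2) (since 6 is even), with 2 ≠ −2. So h is not injective, hence not bijective.
For the follow-up, such an x exists: taking x = −2 ∈ ℝ gives h(−2) = 64 = h(2) with −2 ≠ 2.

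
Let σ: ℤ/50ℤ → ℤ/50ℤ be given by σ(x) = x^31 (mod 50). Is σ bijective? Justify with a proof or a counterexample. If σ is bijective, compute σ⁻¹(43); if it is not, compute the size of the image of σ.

σ(0) = 0^31 = 0.
σ(10): Repeated squaring mod 50: 10^1 ≡ 10, 10^2 ≡ 10² = 100 ≡ 0, 10^4 ≡ 0² = 0, 10^8 ≡ 0² = 0, 10^16 ≡ 0² = 0. Since 31 = 16 + 8 + 4 + 2 + 1, 10^31 ≡ 0·0·0·0·10: 0·0 = 0, then 0·0 = 0, then 0·0 = 0, then 0·10 = 0. So 10^31 ≡ 0 (mod 50).
So σ(0) = σ(10) = 0 while 0 ≠ 10, hence σ is not injective, hence not bijective.
Since σ is not bijective, we determine |image(σ)|. Computing x^31 mod 50 for each x (by repeated squaring, reducing mod 50 at every step), the values σ(0), σ(1), …, σ(49) are: 0, 1, 48, 47, 4, 25, 6, 43, 42, 9, 0, 11, 38, 37, 14, 25, 16, 33, 32, 19, 0, 21, 28, 27, 24, 25, 26, 23, 22, 29, 0, 31, 18, 17, 34, 25, 36, 13, 12, 39, 0, 41, 8, 7, 44, 25, 46, 3, 2, 49.
The distinct values are {0, 1, 2, 3, 4, 6, 7, 8, 9, 11, 12, 13, 14, 16, 17, 18, 19, 21, 22, 23, 24, 25, 26, 27, 28, 29, 31, 32, 33, 34, 36, 37, 38, 39, 41, 42, 43, 44, 46, 47, 48, 49}; there are 42 of them.

42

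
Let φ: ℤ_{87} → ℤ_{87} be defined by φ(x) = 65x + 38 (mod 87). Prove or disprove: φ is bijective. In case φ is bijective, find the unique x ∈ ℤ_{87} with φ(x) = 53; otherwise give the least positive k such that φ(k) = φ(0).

27

Recall that φ is injective when φ(a) = φ(b) forces a = b.
If φ(a) = φ(b), then 65a ≡ 65b (mod 87). Because gcd(65, 87) = 1, we may cancel 65 to get a ≡ b (mod 87).
We now compute 65⁻¹ mod 87 explicitly. Euclid's algorithm: 87 = 1·65 + 22, 65 = 2·22 + 21, 22 = 1·21 + 1; back-substituting gives 1 = 83·65 − 62·87, so 65⁻¹ ≡ 83 (mod 87).
For any y ∈ ℤ_{87}, x = 83(y − 38) mod 87 satisfies φ(x) = 65·83(y − 38) + 38 ≡ y (since 65·83 ≡ 1 mod 87). So every y has a preimage.
So φ is bijective.
Since φ is bijective, we compute φ⁻¹(53): solve 65x + 38 ≡ 53 (mod 87), i.e. 65x ≡ 15 (mod 87).
Multiplying by 65⁻¹ = 83 gives x ≡ 83·15 = 1245 = 14·87 + 27 ≡ 27 (mod 87).
Check: φ(27) = 65·27 + 38 = 1793 = 20·87 + 53 ≡ 53 (mod 87).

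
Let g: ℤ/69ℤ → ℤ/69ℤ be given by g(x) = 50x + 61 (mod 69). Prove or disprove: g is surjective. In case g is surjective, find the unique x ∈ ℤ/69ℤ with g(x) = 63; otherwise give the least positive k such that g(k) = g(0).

Recall that surjectivity means every element of the codomain has a preimage under g.
Since gcd(50, 69) = 1, 50 is invertible modulo 69. Euclid's algorithm: 69 = 1·50 + 19, 50 = 2·19 + 12, 19 = 1·12 + 7, 12 = 1·7 + 5, 7 = 1·5 + 2, 5 = 2·2 + 1; back-substituting gives 1 = 29·50 − 21·69, so 50⁻¹ ≡ 29 (mod 69).
Then y ↦ 29(y − 61) is a two-sided inverse to g, so every y ∈ ℤ/69ℤ has a preimage.
Thus g is surjective.
Since g is surjective, we find g⁻¹(63): we need 50x ≡ 63 − 61 ≡ 2 (mod 69). Using 50⁻¹ = 29: x ≡ 29·2 = 58, so x = 58.
Check: g(58) = 50·58 + 61 = 2961 = 42·69 + 63 ≡ 63 (mod 69).

58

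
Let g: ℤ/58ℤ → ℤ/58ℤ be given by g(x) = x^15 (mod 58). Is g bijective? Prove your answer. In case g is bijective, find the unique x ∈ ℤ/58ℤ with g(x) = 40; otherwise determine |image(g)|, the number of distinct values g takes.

18

Computing x^15 mod 58 for each x (by repeated squaring, reducing mod 58 at every step), the values g(0), g(1), …, g(57) are: 0, 1, 56, 55, 4, 5, 6, 7, 50, 9, 48, 47, 46, 13, 44, 43, 16, 41, 40, 39, 20, 37, 22, 23, 24, 25, 32, 31, 28, 29, 30, 27, 26, 33, 34, 35, 36, 21, 38, 19, 18, 17, 42, 15, 14, 45, 12, 11, 10, 49, 8, 51, 52, 53, 54, 3, 2, 57.
Every element of ℤ/58ℤ appears exactly once in this list, so g is a bijection, and in particular bijective.
Since g is bijective, we read off the preimage of 40 from the same table: g(18) = 40, so g⁻¹(40) = 18.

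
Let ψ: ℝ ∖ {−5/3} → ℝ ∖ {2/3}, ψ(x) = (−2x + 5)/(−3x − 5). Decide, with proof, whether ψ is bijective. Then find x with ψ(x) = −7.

-30/23

Suppose ψ(s) = ψ(t). Cross-multiplying: (−2s + 5)(−3t − 5) = (−2t + 5)(−3s − 5).
Expanding both sides and cancelling the symmetric terms leaves 25·(s − t) = 0. Since 25 ≠ 0, s = t. Hence ψ is injective.
For any y ≠ 2/3, solving y(−3x − 5) = −2x + 5 for x gives a well-defined x ≠ −5/3. So ψ is surjective.
So ψ is bijective.
Solving ψ(x) = −7: cross-multiplying gives −2x + 5 = −7(−3x − 5), which rearranges to −23x = 30, so x = −30/23.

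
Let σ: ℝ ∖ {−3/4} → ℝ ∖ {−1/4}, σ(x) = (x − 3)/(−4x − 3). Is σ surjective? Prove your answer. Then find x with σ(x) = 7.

For any y ≠ −1/4, solving y(−4x − 3) = x − 3 for x gives a well-defined x ≠ −3/4. So σ is surjective.
Solving σ(x) = 7: cross-multiplying gives x − 3 = 7(−4x − 3), which rearranges to 29x = −18, so x = −18/29.

-18/29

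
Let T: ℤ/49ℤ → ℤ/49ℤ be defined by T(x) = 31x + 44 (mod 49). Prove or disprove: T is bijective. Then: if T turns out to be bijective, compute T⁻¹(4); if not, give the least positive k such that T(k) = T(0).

If T(x_1) = T(x_2), then 31x_1 ≡ 31x_2 (mod 49). Because gcd(31, 49) = 1, we may cancel 31 to get x_1 ≡ x_2 (mod 49).
We now compute 31⁻¹ mod 49 explicitly. Euclid's algorithm: 49 = 1·31 + 18, 31 = 1·18 + 13, 18 = 1·13 + 5, 13 = 2·5 + 3, 5 = 1·3 + 2, 3 = 1·2 + 1; back-substituting gives 1 = 19·31 − 12·49, so 31⁻¹ ≡ 19 (mod 49).
For any y ∈ ℤ/49ℤ, x = 19(y − 44) mod 49 satisfies T(x) = 31·19(y − 44) + 44 ≡ y (since 31·19 ≡ 1 mod 49). So every y has a preimage.
Thus T is bijective.
Since T is bijective, we compute T⁻¹(4): solve 31x + 44 ≡ 4 (mod 49), i.e. 31x ≡ 9 (mod 49).
Multiplying by 31⁻¹ = 19 gives x ≡ 19·9 = 171 = 3·49 + 24 ≡ 24 (mod 49).
Check: T(24) = 31·24 + 44 = 788 = 16·49 + 4 ≡ 4 (mod 49).

24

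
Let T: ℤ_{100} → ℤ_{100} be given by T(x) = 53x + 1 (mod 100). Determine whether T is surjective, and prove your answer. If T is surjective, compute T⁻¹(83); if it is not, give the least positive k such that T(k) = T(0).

Since gcd(53, 100) = 1, 53 is invertible modulo 100. Euclid's algorithm: 100 = 1·53 + 47, 53 = 1·47 + 6, 47 = 7·6 + 5, 6 = 1·5 + 1; back-substituting gives 1 = 17·53 − 9·100, so 53⁻¹ ≡ 17 (mod 100).
Then y ↦ 17(y − 1) is a two-sided inverse to T, so every y ∈ ℤ_{100} has a preimage.
So T is surjective.
Since T is surjective, we compute T⁻¹(83): solve 53x + 1 ≡ 83 (mod 100), i.e. 53x ≡ 82 (mod 100).
Multiplying by 53⁻¹ = 17 gives x ≡ 17·82 = 1394 = 13·100 + 94 ≡ 94 (mod 100).
Check: T(94) = 53·94 + 1 = 4983 = 49·100 + 83 ≡ 83 (mod 100).

94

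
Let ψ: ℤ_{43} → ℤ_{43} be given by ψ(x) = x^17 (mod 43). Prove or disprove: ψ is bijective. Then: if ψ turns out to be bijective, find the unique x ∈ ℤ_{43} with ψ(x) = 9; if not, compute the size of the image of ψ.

10

Since 43 is prime, the nonzero elements of ℤ_{43} form a cyclic group of order 42.
As gcd(17, 42) = 1, raising to the 17th power is a bijection on this group: if s^17 ≡ t^17 then (st^{−1})^17 = 1, and the only element of order dividing gcd(17, 42) = 1 is 1, so s = t.
With ψ(0) = 0 this makes ψ injective on all of ℤ_{43}, hence bijective (finite equal-size domain and codomain). In particular ψ is bijective.
Since ψ is bijective, we find the preimage of 9. The inverse of x ↦ x^17 on (ℤ_{43})^× is x ↦ x^5, because 17·5 = 85 = 2·42 + 1 ≡ 1 (mod 42) and x^{42} = 1 for x ≠ 0 (Fermat). So ψ⁻¹(9) = 9^5 mod 43.
Repeated squaring mod 43: 9^1 ≡ 9, 9^2 ≡ 9² = 81 ≡ 38, 9^4 ≡ 38² = 1444 ≡ 25. Since 5 = 4 + 1, 9^5 ≡ 25·9: 25·9 = 225 ≡ 10. So 9^5 ≡ 10 (mod 43).
Hence ψ⁻¹(9) = 10.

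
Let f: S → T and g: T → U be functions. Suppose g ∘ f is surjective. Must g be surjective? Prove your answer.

Let c ∈ U. Since g ∘ f is surjective, some a ∈ S has g(f(a)) = c. Then b = f(a) ∈ T satisfies g(b) = c. So g is surjective.

surjective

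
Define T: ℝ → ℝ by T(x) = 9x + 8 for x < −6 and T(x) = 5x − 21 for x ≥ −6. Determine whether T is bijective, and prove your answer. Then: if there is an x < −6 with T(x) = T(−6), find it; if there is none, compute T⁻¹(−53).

-59/9

Both pieces are strictly increasing (slopes 9 and 5), so each is injective on its own interval.
The left piece maps (−∞, −6) onto (−∞, −46); the right piece maps [−6, ∞) onto [−51, ∞).
These images overlap. In particular T(−6) = −51 (right piece), and solving 9x + 8 = −51 on the left piece gives x = −59/9 < −6.
So T(−59/9) = T(−6) with −59/9 ≠ −6, and T is not injective, hence not bijective. This x = −59/9 is the requested value below −6.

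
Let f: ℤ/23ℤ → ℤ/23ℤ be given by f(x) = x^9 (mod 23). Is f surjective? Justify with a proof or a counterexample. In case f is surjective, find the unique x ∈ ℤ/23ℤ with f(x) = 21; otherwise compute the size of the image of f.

14

Since 23 is prime, the nonzero elements of ℤ/23ℤ form a cyclic group of order 22.
As gcd(9, 22) = 1, raising to the 9th power is a bijection on this group: if a^9 ≡ b^9 then (ab^{−1})^9 = 1, and the only element of order dividing gcd(9, 22) = 1 is 1, so a = b.
With f(0) = 0 this makes f injective on all of ℤ/23ℤ, hence bijective (finite equal-size domain and codomain). In particular f is surjective.
Since f is surjective, we find the preimage of 21. The inverse of x ↦ x^9 on (ℤ/23ℤ)^× is x ↦ x^5, because 9·5 = 45 = 2·22 + 1 ≡ 1 (mod 22) and x^{22} = 1 for x ≠ 0 (Fermat). So f⁻¹(21) = 21^5 mod 23.
Repeated squaring mod 23: 21^1 ≡ 21, 21^2 ≡ 21² = 441 ≡ 4, 21^4 ≡ 4² = 16. Since 5 = 4 + 1, 21^5 ≡ 16·21: 16·21 = 336 ≡ 14. So 21^5 ≡ 14 (mod 23).
Hence f⁻¹(21) = 14.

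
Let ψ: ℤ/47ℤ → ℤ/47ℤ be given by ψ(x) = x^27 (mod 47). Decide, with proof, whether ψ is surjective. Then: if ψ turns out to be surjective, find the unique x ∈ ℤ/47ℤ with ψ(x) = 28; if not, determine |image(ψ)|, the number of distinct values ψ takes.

9

Since 47 is prime, the nonzero elements of ℤ/47ℤ form a cyclic group of order 46.
As gcd(27, 46) = 1, raising to the 27th power is a bijection on this group: if a^27 ≡ b^27 then (ab^{−1})^27 = 1, and the only element of order dividing gcd(27, 46) = 1 is 1, so a = b.
With ψ(0) = 0 this makes ψ injective on all of ℤ/47ℤ, hence bijective (finite equal-size domain and codomain). In particular ψ is surjective.
Since ψ is surjective, we find the preimage of 28. The inverse of x ↦ x^27 on (ℤ/47ℤ)^× is x ↦ x^29, because 27·29 = 783 = 17·46 + 1 ≡ 1 (mod 46) and x^{46} = 1 for x ≠ 0 (Fermat). So ψ⁻¹(28) = 28^29 mod 47.
Repeated squaring mod 47: 28^1 ≡ 28, 28^2 ≡ 28² = 784 ≡ 32, 28^4 ≡ 32² = 1024 ≡ 37, 28^8 ≡ 37² = 1369 ≡ 6, 28^16 ≡ 6² = 36. Since 29 = 16 + 8 + 4 + 1, 28^29 ≡ 36·6·37·28: 36·6 = 216 ≡ 28, then 28·37 = 1036 ≡ 2, then 2·28 = 56 ≡ 9. So 28^29 ≡ 9 (mod 47).
Hence ψ⁻¹(28) = 9.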